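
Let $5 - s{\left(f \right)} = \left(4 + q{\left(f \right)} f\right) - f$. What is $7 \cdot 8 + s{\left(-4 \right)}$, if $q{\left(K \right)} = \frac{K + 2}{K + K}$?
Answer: $54$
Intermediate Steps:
$q{\left(K \right)} = \frac{2 + K}{2 K}$
$s{\left(f \right)} = \frac{f}{2}$ ($s{\left(f \right)} = 5 - \left(\left(4 + \frac{2 + f}{2 f} f\right) - f\right) = 5 - \left(\left(4 + \left(1 + \frac{f}{2}\right)\right) - f\right) = 5 - \left(\left(5 + \frac{f}{2}\right) - f\right) = 5 - \left(5 - \frac{f}{2}\right) = 5 + \left(-5 + \frac{f}{2}\right) = \frac{f}{2}$)
$7 \cdot 8 + s{\left(-4 \right)} = 7 \cdot 8 + \frac{1}{2} \left(-4\right) = 56 - 2 = 54$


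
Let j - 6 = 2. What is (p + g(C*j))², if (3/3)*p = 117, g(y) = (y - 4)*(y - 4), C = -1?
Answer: 68121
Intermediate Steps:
j = 8 (j = 6 + 2 = 8)
g(y) = (-4 + y)² (g(y) = (-4 + y)*(-4 + y) = (-4 + y)²)
p = 117
(p + g(C*j))² = (117 + (-4 - 1*8)²)² = (117 + (-4 - 8)²)² = (117 + (-12)²)² = (117 + 144)² = 261² = 68121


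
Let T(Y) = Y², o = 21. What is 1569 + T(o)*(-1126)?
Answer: -494997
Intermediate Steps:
1569 + T(o)*(-1126) = 1569 + 21²*(-1126) = 1569 + 441*(-1126) = 1569 - 496566 = -494997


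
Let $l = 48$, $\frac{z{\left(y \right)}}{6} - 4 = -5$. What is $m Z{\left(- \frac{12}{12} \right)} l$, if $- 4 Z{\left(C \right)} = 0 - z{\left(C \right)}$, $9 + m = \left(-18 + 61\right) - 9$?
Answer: $-1800$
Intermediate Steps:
$z{\left(y \right)} = -6$ ($z{\left(y \right)} = 24 + 6 \left(-5\right) = 24 - 30 = -6$)
$m = 25$ ($m = -9 + \left(\left(-18 + 61\right) - 9\right) = -9 + \left(43 - 9\right) = -9 + 34 = 25$)
$Z{\left(C \right)} = - \frac{3}{2}$ ($Z{\left(C \right)} = - \frac{0 - -6}{4} = - \frac{0 + 6}{4} = \left(- \frac{1}{4}\right) 6 = - \frac{3}{2}$)
$m Z{\left(- \frac{12}{12} \right)} l = 25 \left(- \frac{3}{2}\right) 48 = \left(- \frac{75}{2}\right) 48 = -1800$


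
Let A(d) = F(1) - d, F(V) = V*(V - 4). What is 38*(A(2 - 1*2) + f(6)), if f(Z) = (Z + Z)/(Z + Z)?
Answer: -76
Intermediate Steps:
F(V) = V*(-4 + V)
f(Z) = 1 (f(Z) = (2*Z)/((2*Z)) = (2*Z)*(1/(2*Z)) = 1)
A(d) = -3 - d (A(d) = 1*(-4 + 1) - d = 1*(-3) - d = -3 - d)
38*(A(2 - 1*2) + f(6)) = 38*((-3 - (2 - 1*2)) + 1) = 38*((-3 - (2 - 2)) + 1) = 38*((-3 - 1*0) + 1) = 38*((-3 + 0) + 1) = 38*(-3 + 1) = 38*(-2) = -76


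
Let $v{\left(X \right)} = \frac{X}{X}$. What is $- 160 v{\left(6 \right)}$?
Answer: $-160$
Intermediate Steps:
$v{\left(X \right)} = 1$
$- 160 v{\left(6 \right)} = \left(-160\right) 1 = -160$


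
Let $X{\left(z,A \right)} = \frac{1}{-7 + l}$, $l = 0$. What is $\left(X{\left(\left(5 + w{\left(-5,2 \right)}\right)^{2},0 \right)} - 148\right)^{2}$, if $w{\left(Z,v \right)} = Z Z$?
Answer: $\frac{1075369}{49} \approx 21946.0$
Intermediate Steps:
$w{\left(Z,v \right)} = Z^{2}$
$X{\left(z,A \right)} = - \frac{1}{7}$ ($X{\left(z,A \right)} = \frac{1}{-7 + 0} = \frac{1}{-7} = - \frac{1}{7}$)
$\left(X{\left(\left(5 + w{\left(-5,2 \right)}\right)^{2},0 \right)} - 148\right)^{2} = \left(- \frac{1}{7} - 148\right)^{2} = \left(- \frac{1037}{7}\right)^{2} = \frac{1075369}{49}$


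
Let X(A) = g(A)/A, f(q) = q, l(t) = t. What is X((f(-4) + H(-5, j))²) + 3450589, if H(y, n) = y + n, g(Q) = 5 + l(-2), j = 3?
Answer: 41407069/12 ≈ 3.4506e+6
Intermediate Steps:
g(Q) = 3 (g(Q) = 5 - 2 = 3)
H(y, n) = n + y
X(A) = 3/A
X((f(-4) + H(-5, j))²) + 3450589 = 3/((-4 + (3 - 5))²) + 3450589 = 3/((-4 - 2)²) + 3450589 = 3/((-6)²) + 3450589 = 3/36 + 3450589 = 3*(1/36) + 3450589 = 1/12 + 3450589 = 41407069/12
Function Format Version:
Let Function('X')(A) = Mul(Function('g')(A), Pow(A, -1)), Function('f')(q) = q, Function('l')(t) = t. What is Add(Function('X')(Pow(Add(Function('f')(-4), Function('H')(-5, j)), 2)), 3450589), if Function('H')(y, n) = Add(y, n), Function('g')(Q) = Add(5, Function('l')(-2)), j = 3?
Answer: Rational(41407069, 12) ≈ 3.4506e+6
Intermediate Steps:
Function('g')(Q) = 3 (Function('g')(Q) = Add(5, -2) = 3)
Function('H')(y, n) = Add(n, y)
Function('X')(A) = Mul(3, Pow(A, -1))
Add(Function('X')(Pow(Add(Function('f')(-4), Function('H')(-5, j)), 2)), 3450589) = Add(Mul(3, Pow(Pow(Add(-4, Add(3, -5)), 2), -1)), 3450589) = Add(Mul(3, Pow(Pow(Add(-4, -2), 2), -1)), 3450589) = Add(Mul(3, Pow(Pow(-6, 2), -1)), 3450589) = Add(Mul(3, Pow(36, -1)), 3450589) = Add(Mul(3, Rational(1, 36)), 3450589) = Add(Rational(1, 12), 3450589) = Rational(41407069, 12)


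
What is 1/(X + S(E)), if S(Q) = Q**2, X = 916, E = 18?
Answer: 1/1240 ≈ 0.00080645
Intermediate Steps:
1/(X + S(E)) = 1/(916 + 18**2) = 1/(916 + 324) = 1/1240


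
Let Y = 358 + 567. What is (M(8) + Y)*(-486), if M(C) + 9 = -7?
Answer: -441774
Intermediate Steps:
Y = 925
M(C) = -16 (M(C) = -9 - 7 = -16)
(M(8) + Y)*(-486) = (-16 + 925)*(-486) = 909*(-486) = -441774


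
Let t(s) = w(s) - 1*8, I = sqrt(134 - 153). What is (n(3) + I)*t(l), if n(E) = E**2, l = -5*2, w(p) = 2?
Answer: -54 - 6*I*sqrt(19) ≈ -54.0 - 26.153*I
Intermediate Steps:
l = -10
I = I*sqrt(19) (I = sqrt(-19) = I*sqrt(19) ≈ 4.3589*I)
t(s) = -6 (t(s) = 2 - 1*8 = 2 - 8 = -6)
(n(3) + I)*t(l) = (3**2 + I*sqrt(19))*(-6) = (9 + I*sqrt(19))*(-6) = -54 - 6*I*sqrt(19)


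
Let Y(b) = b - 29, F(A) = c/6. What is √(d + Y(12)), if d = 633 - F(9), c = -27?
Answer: √2482/2 ≈ 24.910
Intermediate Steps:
F(A) = -9/2 (F(A) = -27/6 = -27*⅙ = -9/2)
Y(b) = -29 + b
d = 1275/2 (d = 633 - 1*(-9/2) = 633 + 9/2 = 1275/2 ≈ 637.50)
√(d + Y(12)) = √(1275/2 + (-29 + 12)) = √(1275/2 - 17) = √(1241/2) = √2482/2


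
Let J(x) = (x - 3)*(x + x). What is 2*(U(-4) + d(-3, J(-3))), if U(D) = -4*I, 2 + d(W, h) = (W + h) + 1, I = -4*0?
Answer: 64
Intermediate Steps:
I = 0
J(x) = 2*x*(-3 + x) (J(x) = (-3 + x)*(2*x) = 2*x*(-3 + x))
d(W, h) = -1 + W + h (d(W, h) = -2 + ((W + h) + 1) = -2 + (1 + W + h) = -1 + W + h)
U(D) = 0 (U(D) = -4*0 = 0)
2*(U(-4) + d(-3, J(-3))) = 2*(0 + (-1 - 3 + 2*(-3)*(-3 - 3))) = 2*(0 + (-1 - 3 + 2*(-3)*(-6))) = 2*(0 + (-1 - 3 + 36)) = 2*(0 + 32) = 2*32 = 64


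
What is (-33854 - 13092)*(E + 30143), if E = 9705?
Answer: -1870704208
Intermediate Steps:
(-33854 - 13092)*(E + 30143) = (-33854 - 13092)*(9705 + 30143) = -46946*39848 = -1870704208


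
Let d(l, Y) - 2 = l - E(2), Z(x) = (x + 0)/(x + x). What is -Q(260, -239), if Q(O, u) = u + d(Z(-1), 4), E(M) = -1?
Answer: 471/2 ≈ 235.50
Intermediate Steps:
Z(x) = ½ (Z(x) = x/((2*x)) = x*(1/(2*x)) = ½)
d(l, Y) = 3 + l (d(l, Y) = 2 + (l - 1*(-1)) = 2 + (l + 1) = 2 + (1 + l) = 3 + l)
Q(O, u) = 7/2 + u (Q(O, u) = u + (3 + ½) = u + 7/2 = 7/2 + u)
-Q(260, -239) = -(7/2 - 239) = -1*(-471/2) = 471/2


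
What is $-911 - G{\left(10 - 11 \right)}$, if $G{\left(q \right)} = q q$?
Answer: $-912$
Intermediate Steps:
$G{\left(q \right)} = q^{2}$
$-911 - G{\left(10 - 11 \right)} = -911 - \left(10 - 11\right)^{2} = -911 - \left(-1\right)^{2} = -911 - 1 = -912$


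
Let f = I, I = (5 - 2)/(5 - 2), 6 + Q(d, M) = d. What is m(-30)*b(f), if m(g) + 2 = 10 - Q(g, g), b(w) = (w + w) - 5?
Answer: -132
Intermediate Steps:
Q(d, M) = -6 + d
I = 1 (I = 3/3 = 3*(⅓) = 1)
f = 1
b(w) = -5 + 2*w (b(w) = 2*w - 5 = -5 + 2*w)
m(g) = 14 - g (m(g) = -2 + (10 - (-6 + g)) = -2 + (10 + (6 - g)) = -2 + (16 - g) = 14 - g)
m(-30)*b(f) = (14 - 1*(-30))*(-5 + 2*1) = (14 + 30)*(-5 + 2) = 44*(-3) = -132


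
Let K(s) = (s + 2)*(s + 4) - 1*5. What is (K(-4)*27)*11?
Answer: -1485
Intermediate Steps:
K(s) = -5 + (2 + s)*(4 + s) (K(s) = (2 + s)*(4 + s) - 5 = -5 + (2 + s)*(4 + s))
(K(-4)*27)*11 = ((3 + (-4)**2 + 6*(-4))*27)*11 = ((3 + 16 - 24)*27)*11 = -5*27*11 = -135*11 = -1485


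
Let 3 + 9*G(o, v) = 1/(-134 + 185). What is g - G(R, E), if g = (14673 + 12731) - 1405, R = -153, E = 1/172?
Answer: 11933693/459 ≈ 25999.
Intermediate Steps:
E = 1/172 ≈ 0.0058140
G(o, v) = -152/459 (G(o, v) = -⅓ + 1/(9*(-134 + 185)) = -⅓ + (⅑)/51 = -⅓ + (⅑)*(1/51) = -⅓ + 1/459 = -152/459)
g = 25999 (g = 27404 - 1405 = 25999)
g - G(R, E) = 25999 - 1*(-152/459) = 25999 + 152/459 = 11933693/459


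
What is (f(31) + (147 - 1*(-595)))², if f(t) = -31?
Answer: 505521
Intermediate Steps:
(f(31) + (147 - 1*(-595)))² = (-31 + (147 - 1*(-595)))² = (-31 + (147 + 595))² = (-31 + 742)² = 711² = 505521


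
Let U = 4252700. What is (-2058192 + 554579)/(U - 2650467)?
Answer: -1503613/1602233 ≈ -0.93845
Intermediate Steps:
(-2058192 + 554579)/(U - 2650467) = (-2058192 + 554579)/(4252700 - 2650467) = -1503613/1602233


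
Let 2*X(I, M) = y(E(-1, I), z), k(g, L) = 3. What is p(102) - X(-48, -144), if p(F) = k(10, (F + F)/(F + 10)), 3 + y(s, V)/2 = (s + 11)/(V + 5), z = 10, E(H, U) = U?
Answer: 127/15 ≈ 8.4667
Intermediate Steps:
y(s, V) = -6 + 2*(11 + s)/(5 + V) (y(s, V) = -6 + 2*((s + 11)/(V + 5)) = -6 + 2*((11 + s)/(5 + V)) = -6 + 2*(11 + s)/(5 + V))
p(F) = 3
X(I, M) = -34/15 + I/15 (X(I, M) = (2*(-4 + I - 3*10)/(5 + 10))/2 = (2*(-4 + I - 30)/15)/2 = (2*(1/15)*(-34 + I))/2 = (-68/15 + 2*I/15)/2 = -34/15 + I/15)
p(102) - X(-48, -144) = 3 - (-34/15 + (1/15)*(-48)) = 3 - (-34/15 - 16/5) = 3 - 1*(-82/15) = 3 + 82/15 = 127/15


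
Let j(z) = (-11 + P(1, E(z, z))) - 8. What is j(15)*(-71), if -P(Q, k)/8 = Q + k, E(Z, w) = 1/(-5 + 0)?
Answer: 9017/5 ≈ 1803.4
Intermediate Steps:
E(Z, w) = -⅕ (E(Z, w) = 1/(-5) = -⅕)
P(Q, k) = -8*Q - 8*k (P(Q, k) = -8*(Q + k) = -8*Q - 8*k)
j(z) = -127/5 (j(z) = (-11 + (-8*1 - 8*(-⅕))) - 8 = (-11 + (-8 + 8/5)) - 8 = (-11 - 32/5) - 8 = -87/5 - 8 = -127/5)
j(15)*(-71) = -127/5*(-71) = 9017/5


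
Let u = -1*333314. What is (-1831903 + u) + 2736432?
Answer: 571215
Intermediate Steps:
u = -333314
(-1831903 + u) + 2736432 = (-1831903 - 333314) + 2736432 = -2165217 + 2736432 = 571215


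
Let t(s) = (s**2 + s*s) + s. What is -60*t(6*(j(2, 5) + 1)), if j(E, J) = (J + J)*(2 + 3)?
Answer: -11254680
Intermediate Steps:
j(E, J) = 10*J (j(E, J) = (2*J)*5 = 10*J)
t(s) = s + 2*s**2 (t(s) = (s**2 + s**2) + s = 2*s**2 + s = s + 2*s**2)
-60*t(6*(j(2, 5) + 1)) = -60*6*(10*5 + 1)*(1 + 2*(6*(10*5 + 1))) = -60*6*(50 + 1)*(1 + 2*(6*(50 + 1))) = -60*6*51*(1 + 2*(6*51)) = -18360*(1 + 2*306) = -18360*(1 + 612) = -18360*613 = -60*187578 = -11254680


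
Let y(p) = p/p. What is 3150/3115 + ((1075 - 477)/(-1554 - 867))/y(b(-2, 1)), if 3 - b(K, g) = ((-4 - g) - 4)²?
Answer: 164668/215469 ≈ 0.76423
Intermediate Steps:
b(K, g) = 3 - (-8 - g)² (b(K, g) = 3 - ((-4 - g) - 4)² = 3 - (-8 - g)²)
y(p) = 1
3150/3115 + ((1075 - 477)/(-1554 - 867))/y(b(-2, 1)) = 3150/3115 + ((1075 - 477)/(-1554 - 867))/1 = 3150*(1/3115) + (598/(-2421))*1 = 90/89 + (598*(-1/2421))*1 = 90/89 - 598/2421*1 = 90/89 - 598/2421 = 164668/215469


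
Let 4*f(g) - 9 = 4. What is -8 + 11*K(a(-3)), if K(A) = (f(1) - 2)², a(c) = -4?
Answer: 147/16 ≈ 9.1875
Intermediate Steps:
f(g) = 13/4 (f(g) = 9/4 + (¼)*4 = 9/4 + 1 = 13/4)
K(A) = 25/16 (K(A) = (13/4 - 2)² = (5/4)² = 25/16)
-8 + 11*K(a(-3)) = -8 + 11*(25/16) = -8 + 275/16 = 147/16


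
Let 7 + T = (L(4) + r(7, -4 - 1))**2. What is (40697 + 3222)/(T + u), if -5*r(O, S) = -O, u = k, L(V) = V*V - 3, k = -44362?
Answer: -1097975/1104041 ≈ -0.99451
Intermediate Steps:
L(V) = -3 + V**2 (L(V) = V**2 - 3 = -3 + V**2)
u = -44362
r(O, S) = O/5 (r(O, S) = -(-1)*O/5 = O/5)
T = 5009/25 (T = -7 + ((-3 + 4**2) + (1/5)*7)**2 = -7 + ((-3 + 16) + 7/5)**2 = -7 + (13 + 7/5)**2 = -7 + (72/5)**2 = -7 + 5184/25 = 5009/25 ≈ 200.36)
(40697 + 3222)/(T + u) = (40697 + 3222)/(5009/25 - 44362) = 43919/(-1104041/25) = 43919*(-25/1104041) = -1097975/1104041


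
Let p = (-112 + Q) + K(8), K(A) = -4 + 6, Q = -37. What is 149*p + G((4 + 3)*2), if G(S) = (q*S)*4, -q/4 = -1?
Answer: -21679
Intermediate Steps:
q = 4 (q = -4*(-1) = 4)
K(A) = 2
G(S) = 16*S (G(S) = (4*S)*4 = 16*S)
p = -147 (p = (-112 - 37) + 2 = -149 + 2 = -147)
149*p + G((4 + 3)*2) = 149*(-147) + 16*((4 + 3)*2) = -21903 + 16*(7*2) = -21903 + 16*14 = -21903 + 224 = -21679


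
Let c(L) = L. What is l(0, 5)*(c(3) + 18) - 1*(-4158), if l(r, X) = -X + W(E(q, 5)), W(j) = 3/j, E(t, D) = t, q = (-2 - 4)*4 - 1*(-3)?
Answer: 4050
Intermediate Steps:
q = -21 (q = -6*4 + 3 = -24 + 3 = -21)
l(r, X) = -⅐ - X (l(r, X) = -X + 3/(-21) = -X + 3*(-1/21) = -X - ⅐ = -⅐ - X)
l(0, 5)*(c(3) + 18) - 1*(-4158) = (-⅐ - 1*5)*(3 + 18) - 1*(-4158) = (-⅐ - 5)*21 + 4158 = -36/7*21 + 4158 = -108 + 4158 = 4050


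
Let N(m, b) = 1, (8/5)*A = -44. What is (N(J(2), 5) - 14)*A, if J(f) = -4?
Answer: 715/2 ≈ 357.50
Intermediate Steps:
A = -55/2 (A = (5/8)*(-44) = -55/2 ≈ -27.500)
(N(J(2), 5) - 14)*A = (1 - 14)*(-55/2) = -13*(-55/2) = 715/2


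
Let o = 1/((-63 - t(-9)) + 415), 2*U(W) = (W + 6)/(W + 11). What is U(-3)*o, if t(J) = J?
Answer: 3/5776 ≈ 0.00051939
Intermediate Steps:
U(W) = (6 + W)/(2*(11 + W)) (U(W) = ((W + 6)/(W + 11))/2 = ((6 + W)/(11 + W))/2 = (6 + W)/(2*(11 + W)))
o = 1/361 (o = 1/((-63 - 1*(-9)) + 415) = 1/((-63 + 9) + 415) = 1/(-54 + 415) = 1/361 ≈ 0.0027701)
U(-3)*o = ((6 - 3)/(2*(11 - 3)))*(1/361) = ((1/2)*3/8)*(1/361) = ((1/2)*(1/8)*3)*(1/361) = (3/16)*(1/361) = 3/5776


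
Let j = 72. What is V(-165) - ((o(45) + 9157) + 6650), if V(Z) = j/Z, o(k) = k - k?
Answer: -869409/55 ≈ -15807.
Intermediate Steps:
o(k) = 0
V(Z) = 72/Z
V(-165) - ((o(45) + 9157) + 6650) = 72/(-165) - ((0 + 9157) + 6650) = 72*(-1/165) - (9157 + 6650) = -24/55 - 1*15807 = -24/55 - 15807 = -869409/55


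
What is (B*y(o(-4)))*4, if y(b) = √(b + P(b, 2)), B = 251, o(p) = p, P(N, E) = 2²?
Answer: 0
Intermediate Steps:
P(N, E) = 4
y(b) = √(4 + b) (y(b) = √(b + 4) = √(4 + b))
(B*y(o(-4)))*4 = (251*√(4 - 4))*4 = (251*√0)*4 = (251*0)*4 = 0*4 = 0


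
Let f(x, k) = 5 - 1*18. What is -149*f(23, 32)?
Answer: 1937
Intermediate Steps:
f(x, k) = -13 (f(x, k) = 5 - 18 = -13)
-149*f(23, 32) = -149*(-13) = 1937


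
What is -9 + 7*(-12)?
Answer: -93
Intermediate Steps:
-9 + 7*(-12) = -9 - 84 = -93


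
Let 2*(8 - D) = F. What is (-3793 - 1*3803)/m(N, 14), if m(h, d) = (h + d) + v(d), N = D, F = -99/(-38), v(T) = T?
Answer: -64144/293 ≈ -218.92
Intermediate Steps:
F = 99/38 (F = -99*(-1/38) = 99/38 ≈ 2.6053)
D = 509/76 (D = 8 - ½*99/38 = 8 - 99/76 = 509/76 ≈ 6.6974)
N = 509/76 ≈ 6.6974
m(h, d) = h + 2*d (m(h, d) = (h + d) + d = (d + h) + d = h + 2*d)
(-3793 - 1*3803)/m(N, 14) = (-3793 - 1*3803)/(509/76 + 2*14) = (-3793 - 3803)/(509/76 + 28) = -7596/2637/76 = -7596*76/2637 = -64144/293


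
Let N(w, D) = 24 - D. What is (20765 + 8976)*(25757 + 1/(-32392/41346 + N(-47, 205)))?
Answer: 2878780604760740/3758009 ≈ 7.6604e+8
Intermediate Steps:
(20765 + 8976)*(25757 + 1/(-32392/41346 + N(-47, 205))) = (20765 + 8976)*(25757 + 1/(-32392/41346 + (24 - 1*205))) = 29741*(25757 + 1/(-32392*1/41346 + (24 - 205))) = 29741*(25757 + 1/(-16196/20673 - 181)) = 29741*(25757 + 1/(-3758009/20673)) = 29741*(25757 - 20673/3758009) = 29741*(96795017140/3758009) = 2878780604760740/3758009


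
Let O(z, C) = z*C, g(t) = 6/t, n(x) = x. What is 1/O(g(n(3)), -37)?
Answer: -1/74 ≈ -0.013514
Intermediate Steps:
O(z, C) = C*z
1/O(g(n(3)), -37) = 1/(-222/3) = 1/(-37*2) = 1/(-74) = -1/74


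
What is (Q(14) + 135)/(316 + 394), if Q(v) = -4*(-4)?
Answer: 151/710 ≈ 0.21268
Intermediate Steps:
Q(v) = 16
(Q(14) + 135)/(316 + 394) = (16 + 135)/(316 + 394) = 151/710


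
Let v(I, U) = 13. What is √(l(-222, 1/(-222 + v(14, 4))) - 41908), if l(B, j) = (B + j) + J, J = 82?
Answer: I*√1836698897/209 ≈ 205.06*I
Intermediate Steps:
l(B, j) = 82 + B + j (l(B, j) = (B + j) + 82 = 82 + B + j)
√(l(-222, 1/(-222 + v(14, 4))) - 41908) = √((82 - 222 + 1/(-222 + 13)) - 41908) = √((82 - 222 + 1/(-209)) - 41908) = √((82 - 222 - 1/209) - 41908) = √(-29261/209 - 41908) = √(-8788033/209) = I*√1836698897/209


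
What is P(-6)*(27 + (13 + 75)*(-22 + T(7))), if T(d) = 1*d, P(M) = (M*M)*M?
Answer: 279288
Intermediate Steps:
P(M) = M³ (P(M) = M²*M = M³)
T(d) = d
P(-6)*(27 + (13 + 75)*(-22 + T(7))) = (-6)³*(27 + (13 + 75)*(-22 + 7)) = -216*(27 + 88*(-15)) = -216*(27 - 1320) = -216*(-1293) = 279288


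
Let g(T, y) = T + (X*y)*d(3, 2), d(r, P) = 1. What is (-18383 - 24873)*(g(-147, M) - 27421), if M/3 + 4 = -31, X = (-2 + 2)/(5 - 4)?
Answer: 1192481408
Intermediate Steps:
X = 0 (X = 0/1 = 0*1 = 0)
M = -105 (M = -12 + 3*(-31) = -12 - 93 = -105)
g(T, y) = T (g(T, y) = T + (0*y)*1 = T + 0*1 = T + 0 = T)
(-18383 - 24873)*(g(-147, M) - 27421) = (-18383 - 24873)*(-147 - 27421) = -43256*(-27568) = 1192481408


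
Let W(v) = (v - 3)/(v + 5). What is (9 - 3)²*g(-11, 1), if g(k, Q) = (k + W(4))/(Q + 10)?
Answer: -392/11 ≈ -35.636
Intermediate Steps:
W(v) = (-3 + v)/(5 + v)
g(k, Q) = (⅑ + k)/(10 + Q) (g(k, Q) = (k + (-3 + 4)/(5 + 4))/(Q + 10) = (k + 1/9)/(10 + Q) = (k + (⅑)*1)/(10 + Q) = (k + ⅑)/(10 + Q) = (⅑ + k)/(10 + Q))
(9 - 3)²*g(-11, 1) = (9 - 3)²*((⅑ - 11)/(10 + 1)) = 6²*(-98/9/11) = 36*((1/11)*(-98/9)) = 36*(-98/99) = -392/11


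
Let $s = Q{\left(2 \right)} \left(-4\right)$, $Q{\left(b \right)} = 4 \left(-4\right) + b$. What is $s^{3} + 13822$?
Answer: $189438$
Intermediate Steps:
$Q{\left(b \right)} = -16 + b$
$s = 56$ ($s = \left(-16 + 2\right) \left(-4\right) = \left(-14\right) \left(-4\right) = 56$)
$s^{3} + 13822 = 56^{3} + 13822 = 175616 + 13822 = 189438$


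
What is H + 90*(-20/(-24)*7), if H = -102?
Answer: 423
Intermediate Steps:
H + 90*(-20/(-24)*7) = -102 + 90*(-20/(-24)*7) = -102 + 90*(-20*(-1/24)*7) = -102 + 90*((5/6)*7) = -102 + 90*(35/6) = -102 + 525 = 423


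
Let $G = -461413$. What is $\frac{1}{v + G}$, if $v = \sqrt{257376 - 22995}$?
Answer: $- \frac{461413}{212901722188} - \frac{\sqrt{234381}}{212901722188} \approx -2.1695 \cdot 10^{-6}$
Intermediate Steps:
$v = \sqrt{234381} \approx 484.13$
$\frac{1}{v + G} = \frac{1}{\sqrt{234381} - 461413} = \frac{1}{-461413 + \sqrt{234381}}$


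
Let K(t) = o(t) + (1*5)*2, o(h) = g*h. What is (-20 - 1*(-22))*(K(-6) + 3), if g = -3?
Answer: 62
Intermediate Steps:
o(h) = -3*h
K(t) = 10 - 3*t (K(t) = -3*t + (1*5)*2 = -3*t + 5*2 = -3*t + 10 = 10 - 3*t)
(-20 - 1*(-22))*(K(-6) + 3) = (-20 - 1*(-22))*((10 - 3*(-6)) + 3) = (-20 + 22)*((10 + 18) + 3) = 2*(28 + 3) = 2*31 = 62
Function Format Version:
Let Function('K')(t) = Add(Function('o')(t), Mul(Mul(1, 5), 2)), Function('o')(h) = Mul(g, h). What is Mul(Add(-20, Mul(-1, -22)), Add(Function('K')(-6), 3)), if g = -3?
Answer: 62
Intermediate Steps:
Function('o')(h) = Mul(-3, h)
Function('K')(t) = Add(10, Mul(-3, t)) (Function('K')(t) = Add(Mul(-3, t), Mul(Mul(1, 5), 2)) = Add(Mul(-3, t), Mul(5, 2)) = Add(Mul(-3, t), 10) = Add(10, Mul(-3, t)))
Mul(Add(-20, Mul(-1, -22)), Add(Function('K')(-6), 3)) = Mul(Add(-20, Mul(-1, -22)), Add(Add(10, Mul(-3, -6)), 3)) = Mul(Add(-20, 22), Add(Add(10, 18), 3)) = Mul(2, Add(28, 3)) = Mul(2, 31) = 62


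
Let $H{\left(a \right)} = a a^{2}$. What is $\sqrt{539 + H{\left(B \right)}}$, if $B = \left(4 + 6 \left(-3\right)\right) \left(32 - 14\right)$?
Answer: $7 i \sqrt{326581} \approx 4000.3 i$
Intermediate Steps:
$B = -252$ ($B = \left(4 - 18\right) 18 = \left(-14\right) 18 = -252$)
$H{\left(a \right)} = a^{3}$
$\sqrt{539 + H{\left(B \right)}} = \sqrt{539 + \left(-252\right)^{3}} = \sqrt{539 - 16003008} = \sqrt{-16002469} = 7 i \sqrt{326581}$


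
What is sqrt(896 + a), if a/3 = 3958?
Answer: sqrt(12770) ≈ 113.00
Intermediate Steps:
a = 11874 (a = 3*3958 = 11874)
sqrt(896 + a) = sqrt(896 + 11874) = sqrt(12770)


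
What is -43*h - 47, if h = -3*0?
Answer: -47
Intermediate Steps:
h = 0
-43*h - 47 = -43*0 - 47 = 0 - 47 = -47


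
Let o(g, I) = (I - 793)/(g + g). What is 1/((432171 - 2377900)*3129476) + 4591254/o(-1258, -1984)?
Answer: 70338958526121147689479/16909464601627108 ≈ 4.1597e+6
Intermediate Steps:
o(g, I) = (-793 + I)/(2*g) (o(g, I) = (-793 + I)/((2*g)) = (-793 + I)*(1/(2*g)) = (-793 + I)/(2*g))
1/((432171 - 2377900)*3129476) + 4591254/o(-1258, -1984) = 1/((432171 - 2377900)*3129476) + 4591254/(((½)*(-793 - 1984)/(-1258))) = (1/3129476)/(-1945729) + 4591254/(((½)*(-1/1258)*(-2777))) = -1/1945729*1/3129476 + 4591254/(2777/2516) = -1/6089112208004 + 4591254*(2516/2777) = -1/6089112208004 + 11551595064/2777 = 70338958526121147689479/16909464601627108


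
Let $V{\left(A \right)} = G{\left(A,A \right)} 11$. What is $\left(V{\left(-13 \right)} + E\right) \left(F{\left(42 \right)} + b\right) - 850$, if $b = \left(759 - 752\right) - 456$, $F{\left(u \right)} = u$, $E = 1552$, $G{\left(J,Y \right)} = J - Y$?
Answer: $-632514$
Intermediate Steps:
$b = -449$ ($b = 7 - 456 = -449$)
$V{\left(A \right)} = 0$ ($V{\left(A \right)} = \left(A - A\right) 11 = 0 \cdot 11 = 0$)
$\left(V{\left(-13 \right)} + E\right) \left(F{\left(42 \right)} + b\right) - 850 = \left(0 + 1552\right) \left(42 - 449\right) - 850 = 1552 \left(-407\right) - 850 = -631664 - 850 = -632514$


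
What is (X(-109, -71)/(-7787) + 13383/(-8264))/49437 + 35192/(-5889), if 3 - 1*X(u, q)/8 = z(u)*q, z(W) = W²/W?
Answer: -2870665770358987/480385111547016 ≈ -5.9758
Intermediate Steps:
z(W) = W
X(u, q) = 24 - 8*q*u (X(u, q) = 24 - 8*u*q = 24 - 8*q*u)
(X(-109, -71)/(-7787) + 13383/(-8264))/49437 + 35192/(-5889) = ((24 - 8*(-71)*(-109))/(-7787) + 13383/(-8264))/49437 + 35192/(-5889) = ((24 - 61912)*(-1/7787) + 13383*(-1/8264))*(1/49437) + 35192*(-1/5889) = (-61888*(-1/7787) - 13383/8264)*(1/49437) - 35192/5889 = (61888/7787 - 13383/8264)*(1/49437) - 35192/5889 = (407229011/64351768)*(1/49437) - 35192/5889 = 407229011/3181358354616 - 35192/5889 = -2870665770358987/480385111547016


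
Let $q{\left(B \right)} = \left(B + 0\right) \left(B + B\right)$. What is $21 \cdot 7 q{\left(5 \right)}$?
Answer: $7350$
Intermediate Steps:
$q{\left(B \right)} = 2 B^{2}$ ($q{\left(B \right)} = B 2 B = 2 B^{2}$)
$21 \cdot 7 q{\left(5 \right)} = 21 \cdot 7 \cdot 2 \cdot 5^{2} = 147 \cdot 2 \cdot 25 = 147 \cdot 50 = 7350$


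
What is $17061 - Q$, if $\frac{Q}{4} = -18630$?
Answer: $91581$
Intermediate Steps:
$Q = -74520$ ($Q = 4 \left(-18630\right) = -74520$)
$17061 - Q = 17061 - -74520 = 17061 + 74520 = 91581$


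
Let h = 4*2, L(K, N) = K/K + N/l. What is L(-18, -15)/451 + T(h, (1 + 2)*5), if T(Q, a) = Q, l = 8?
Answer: 28857/3608 ≈ 7.9981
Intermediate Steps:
L(K, N) = 1 + N/8 (L(K, N) = K/K + N/8 = 1 + N*(⅛) = 1 + N/8)
h = 8
L(-18, -15)/451 + T(h, (1 + 2)*5) = (1 + (⅛)*(-15))/451 + 8 = (1 - 15/8)/451 + 8 = (1/451)*(-7/8) + 8 = -7/3608 + 8 = 28857/3608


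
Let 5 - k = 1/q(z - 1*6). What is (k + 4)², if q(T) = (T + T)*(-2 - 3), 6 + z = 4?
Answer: 516961/6400 ≈ 80.775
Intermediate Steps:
z = -2 (z = -6 + 4 = -2)
q(T) = -10*T (q(T) = (2*T)*(-5) = -10*T)
k = 399/80 (k = 5 - 1/((-10*(-2 - 1*6))) = 5 - 1/((-10*(-2 - 6))) = 5 - 1/((-10*(-8))) = 5 - 1/80 = 399/80 ≈ 4.9875)
(k + 4)² = (399/80 + 4)² = (719/80)² = 516961/6400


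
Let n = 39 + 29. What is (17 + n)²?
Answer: 7225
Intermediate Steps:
n = 68
(17 + n)² = (17 + 68)² = 85² = 7225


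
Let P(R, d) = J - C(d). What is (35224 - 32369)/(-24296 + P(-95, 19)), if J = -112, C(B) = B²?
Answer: -2855/24769 ≈ -0.11527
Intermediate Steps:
P(R, d) = -112 - d²
(35224 - 32369)/(-24296 + P(-95, 19)) = (35224 - 32369)/(-24296 + (-112 - 1*19²)) = 2855/(-24296 + (-112 - 1*361)) = 2855/(-24296 + (-112 - 361)) = 2855/(-24296 - 473) = 2855/(-24769) = 2855*(-1/24769) = -2855/24769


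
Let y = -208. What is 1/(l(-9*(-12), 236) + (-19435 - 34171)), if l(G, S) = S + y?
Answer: -1/53578 ≈ -1.8664e-5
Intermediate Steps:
l(G, S) = -208 + S (l(G, S) = S - 208 = -208 + S)
1/(l(-9*(-12), 236) + (-19435 - 34171)) = 1/((-208 + 236) + (-19435 - 34171)) = 1/(28 - 53606) = 1/(-53578) = -1/53578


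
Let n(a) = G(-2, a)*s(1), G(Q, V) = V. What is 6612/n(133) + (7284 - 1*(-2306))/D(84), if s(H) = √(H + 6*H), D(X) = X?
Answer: 685/6 + 348*√7/49 ≈ 132.96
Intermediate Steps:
s(H) = √7*√H (s(H) = √(7*H) = √7*√H)
n(a) = a*√7 (n(a) = a*(√7*√1) = a*(√7*1) = a*√7)
6612/n(133) + (7284 - 1*(-2306))/D(84) = 6612/((133*√7)) + (7284 - 1*(-2306))/84 = 6612*(√7/931) + (7284 + 2306)*(1/84) = 348*√7/49 + 9590*(1/84) = 348*√7/49 + 685/6 = 685/6 + 348*√7/49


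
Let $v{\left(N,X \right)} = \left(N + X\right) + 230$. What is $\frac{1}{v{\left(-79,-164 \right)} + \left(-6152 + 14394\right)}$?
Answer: $\frac{1}{8229} \approx 0.00012152$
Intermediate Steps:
$v{\left(N,X \right)} = 230 + N + X$
$\frac{1}{v{\left(-79,-164 \right)} + \left(-6152 + 14394\right)} = \frac{1}{\left(230 - 79 - 164\right) + \left(-6152 + 14394\right)} = \frac{1}{-13 + 8242} = \frac{1}{8229}$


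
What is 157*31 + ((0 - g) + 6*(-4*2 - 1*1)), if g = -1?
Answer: 4814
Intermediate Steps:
157*31 + ((0 - g) + 6*(-4*2 - 1*1)) = 157*31 + ((0 - 1*(-1)) + 6*(-4*2 - 1*1)) = 4867 + ((0 + 1) + 6*(-8 - 1)) = 4867 + (1 + 6*(-9)) = 4867 + (1 - 54) = 4867 - 53 = 4814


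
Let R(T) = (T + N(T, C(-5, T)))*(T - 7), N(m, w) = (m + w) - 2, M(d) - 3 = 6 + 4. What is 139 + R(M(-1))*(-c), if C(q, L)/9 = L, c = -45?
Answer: 38209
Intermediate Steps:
M(d) = 13 (M(d) = 3 + (6 + 4) = 3 + 10 = 13)
C(q, L) = 9*L
N(m, w) = -2 + m + w
R(T) = (-7 + T)*(-2 + 11*T) (R(T) = (T + (-2 + T + 9*T))*(T - 7) = (T + (-2 + 10*T))*(-7 + T) = (-2 + 11*T)*(-7 + T) = (-7 + T)*(-2 + 11*T))
139 + R(M(-1))*(-c) = 139 + (14 - 79*13 + 11*13²)*(-1*(-45)) = 139 + (14 - 1027 + 11*169)*45 = 139 + (14 - 1027 + 1859)*45 = 139 + 846*45 = 139 + 38070 = 38209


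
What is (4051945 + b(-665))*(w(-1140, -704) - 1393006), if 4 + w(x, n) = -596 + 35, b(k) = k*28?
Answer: -5620724753575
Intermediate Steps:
b(k) = 28*k
w(x, n) = -565 (w(x, n) = -4 + (-596 + 35) = -4 - 561 = -565)
(4051945 + b(-665))*(w(-1140, -704) - 1393006) = (4051945 + 28*(-665))*(-565 - 1393006) = (4051945 - 18620)*(-1393571) = 4033325*(-1393571) = -5620724753575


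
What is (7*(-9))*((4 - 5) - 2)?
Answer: 189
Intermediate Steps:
(7*(-9))*((4 - 5) - 2) = -63*(-1 - 2) = -63*(-3) = 189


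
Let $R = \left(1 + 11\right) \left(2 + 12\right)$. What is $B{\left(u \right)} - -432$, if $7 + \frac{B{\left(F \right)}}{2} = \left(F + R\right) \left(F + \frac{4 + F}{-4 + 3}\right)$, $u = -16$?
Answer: $-798$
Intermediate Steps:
$R = 168$ ($R = 12 \cdot 14 = 168$)
$B{\left(F \right)} = -1358 - 8 F$ ($B{\left(F \right)} = -14 + 2 \left(F + 168\right) \left(F + \frac{4 + F}{-4 + 3}\right) = -14 + 2 \left(168 + F\right) \left(F + \frac{4 + F}{-1}\right) = -14 + 2 \left(168 + F\right) \left(F + \left(4 + F\right) \left(-1\right)\right) = -14 + 2 \left(168 + F\right) \left(F - \left(4 + F\right)\right) = -14 + 2 \left(168 + F\right) \left(-4\right) = -14 + 2 \left(-672 - 4 F\right) = -14 - \left(1344 + 8 F\right) = -1358 - 8 F$)
$B{\left(u \right)} - -432 = \left(-1358 - -128\right) - -432 = \left(-1358 + 128\right) + 432 = -1230 + 432 = -798$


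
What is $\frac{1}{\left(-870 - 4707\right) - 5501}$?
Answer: $- \frac{1}{11078} \approx -9.0269 \cdot 10^{-5}$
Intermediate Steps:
$\frac{1}{\left(-870 - 4707\right) - 5501} = \frac{1}{-5577 - 5501} = \frac{1}{-11078} = - \frac{1}{11078}$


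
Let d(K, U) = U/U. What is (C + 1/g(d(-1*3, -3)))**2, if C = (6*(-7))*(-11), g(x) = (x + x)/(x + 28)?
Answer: 908209/4 ≈ 2.2705e+5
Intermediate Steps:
d(K, U) = 1
g(x) = 2*x/(28 + x) (g(x) = (2*x)/(28 + x) = 2*x/(28 + x))
C = 462 (C = -42*(-11) = 462)
(C + 1/g(d(-1*3, -3)))**2 = (462 + 1/(2*1/(28 + 1)))**2 = (462 + 1/(2*1/29))**2 = (462 + 1/(2*1*(1/29)))**2 = (462 + 1/(2/29))**2 = (462 + 29/2)**2 = (953/2)**2 = 908209/4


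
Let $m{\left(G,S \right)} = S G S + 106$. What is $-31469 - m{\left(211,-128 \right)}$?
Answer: $-3488599$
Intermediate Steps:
$m{\left(G,S \right)} = 106 + G S^{2}$ ($m{\left(G,S \right)} = G S S + 106 = G S^{2} + 106 = 106 + G S^{2}$)
$-31469 - m{\left(211,-128 \right)} = -31469 - \left(106 + 211 \left(-128\right)^{2}\right) = -31469 - \left(106 + 211 \cdot 16384\right) = -31469 - \left(106 + 3457024\right) = -31469 - 3457130 = -3488599$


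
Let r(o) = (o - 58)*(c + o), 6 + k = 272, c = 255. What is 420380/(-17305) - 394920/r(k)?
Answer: -1309745761/46882706 ≈ -27.937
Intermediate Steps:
k = 266 (k = -6 + 272 = 266)
r(o) = (-58 + o)*(255 + o) (r(o) = (o - 58)*(255 + o) = (-58 + o)*(255 + o))
420380/(-17305) - 394920/r(k) = 420380/(-17305) - 394920/(-14790 + 266² + 197*266) = 420380*(-1/17305) - 394920/(-14790 + 70756 + 52402) = -84076/3461 - 394920/108368 = -84076/3461 - 394920*1/108368 = -84076/3461 - 49365/13546 = -1309745761/46882706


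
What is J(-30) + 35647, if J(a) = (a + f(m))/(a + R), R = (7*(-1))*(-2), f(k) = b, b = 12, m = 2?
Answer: 285185/8 ≈ 35648.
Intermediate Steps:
f(k) = 12
R = 14 (R = -7*(-2) = 14)
J(a) = (12 + a)/(14 + a) (J(a) = (a + 12)/(a + 14) = (12 + a)/(14 + a))
J(-30) + 35647 = (12 - 30)/(14 - 30) + 35647 = -18/(-16) + 35647 = -1/16*(-18) + 35647 = 9/8 + 35647 = 285185/8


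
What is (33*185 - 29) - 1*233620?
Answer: -227544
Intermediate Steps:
(33*185 - 29) - 1*233620 = (6105 - 29) - 233620 = 6076 - 233620 = -227544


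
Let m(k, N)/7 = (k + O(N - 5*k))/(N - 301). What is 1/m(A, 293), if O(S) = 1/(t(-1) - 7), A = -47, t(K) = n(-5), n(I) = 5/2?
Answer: 72/2975 ≈ 0.024202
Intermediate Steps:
n(I) = 5/2 (n(I) = 5*(½) = 5/2)
t(K) = 5/2
O(S) = -2/9 (O(S) = 1/(5/2 - 7) = 1/(-9/2) = -2/9)
m(k, N) = 7*(-2/9 + k)/(-301 + N) (m(k, N) = 7*((k - 2/9)/(N - 301)) = 7*((-2/9 + k)/(-301 + N)) = 7*(-2/9 + k)/(-301 + N))
1/m(A, 293) = 1/(7*(-2 + 9*(-47))/(9*(-301 + 293))) = 1/((7/9)*(-2 - 423)/(-8)) = 1/((7/9)*(-⅛)*(-425)) = 1/(2975/72) = 72/2975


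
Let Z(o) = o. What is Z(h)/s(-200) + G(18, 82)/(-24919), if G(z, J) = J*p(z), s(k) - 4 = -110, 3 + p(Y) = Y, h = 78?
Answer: -1037031/1320707 ≈ -0.78521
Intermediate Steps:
p(Y) = -3 + Y
s(k) = -106 (s(k) = 4 - 110 = -106)
G(z, J) = J*(-3 + z)
Z(h)/s(-200) + G(18, 82)/(-24919) = 78/(-106) + (82*(-3 + 18))/(-24919) = 78*(-1/106) + (82*15)*(-1/24919) = -39/53 + 1230*(-1/24919) = -39/53 - 1230/24919 = -1037031/1320707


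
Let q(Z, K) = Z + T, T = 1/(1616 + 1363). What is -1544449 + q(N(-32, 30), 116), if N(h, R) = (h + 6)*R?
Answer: -4603237190/2979 ≈ -1.5452e+6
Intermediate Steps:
N(h, R) = R*(6 + h) (N(h, R) = (6 + h)*R = R*(6 + h))
T = 1/2979 ≈ 0.00033568
q(Z, K) = 1/2979 + Z (q(Z, K) = Z + 1/2979 = 1/2979 + Z)
-1544449 + q(N(-32, 30), 116) = -1544449 + (1/2979 + 30*(6 - 32)) = -1544449 + (1/2979 + 30*(-26)) = -1544449 + (1/2979 - 780) = -1544449 - 2323619/2979 = -4603237190/2979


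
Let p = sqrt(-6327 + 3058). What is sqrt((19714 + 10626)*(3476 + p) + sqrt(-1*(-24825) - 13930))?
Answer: sqrt(105461840 + sqrt(10895) + 30340*I*sqrt(3269)) ≈ 10270.0 + 84.46*I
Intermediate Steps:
p = I*sqrt(3269) (p = sqrt(-3269) = I*sqrt(3269) ≈ 57.175*I)
sqrt((19714 + 10626)*(3476 + p) + sqrt(-1*(-24825) - 13930)) = sqrt((19714 + 10626)*(3476 + I*sqrt(3269)) + sqrt(-1*(-24825) - 13930)) = sqrt(30340*(3476 + I*sqrt(3269)) + sqrt(24825 - 13930)) = sqrt((105461840 + 30340*I*sqrt(3269)) + sqrt(10895)) = sqrt(105461840 + sqrt(10895) + 30340*I*sqrt(3269))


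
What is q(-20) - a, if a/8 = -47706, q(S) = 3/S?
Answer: 7632957/20 ≈ 3.8165e+5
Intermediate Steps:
a = -381648 (a = 8*(-47706) = -381648)
q(-20) - a = 3/(-20) - 1*(-381648) = 3*(-1/20) + 381648 = -3/20 + 381648 = 7632957/20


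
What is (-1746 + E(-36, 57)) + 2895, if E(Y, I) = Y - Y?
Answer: 1149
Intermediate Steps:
E(Y, I) = 0
(-1746 + E(-36, 57)) + 2895 = (-1746 + 0) + 2895 = -1746 + 2895 = 1149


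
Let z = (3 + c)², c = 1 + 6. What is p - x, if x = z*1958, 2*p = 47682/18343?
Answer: -3591535559/18343 ≈ -1.9580e+5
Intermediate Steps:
c = 7
z = 100 (z = (3 + 7)² = 10² = 100)
p = 23841/18343 (p = (47682/18343)/2 = (47682*(1/18343))/2 = (½)*(47682/18343) = 23841/18343 ≈ 1.2997)
x = 195800 (x = 100*1958 = 195800)
p - x = 23841/18343 - 1*195800 = 23841/18343 - 195800 = -3591535559/18343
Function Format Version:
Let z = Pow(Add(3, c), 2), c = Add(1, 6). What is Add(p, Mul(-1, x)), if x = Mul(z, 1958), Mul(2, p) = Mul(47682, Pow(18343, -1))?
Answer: Rational(-3591535559, 18343) ≈ -1.9580e+5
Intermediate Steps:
c = 7
z = 100 (z = Pow(Add(3, 7), 2) = Pow(10, 2) = 100)
p = Rational(23841, 18343) (p = Mul(Rational(1, 2), Mul(47682, Pow(18343, -1))) = Mul(Rational(1, 2), Mul(47682, Rational(1, 18343))) = Mul(Rational(1, 2), Rational(47682, 18343)) = Rational(23841, 18343) ≈ 1.2997)
x = 195800 (x = Mul(100, 1958) = 195800)
Add(p, Mul(-1, x)) = Add(Rational(23841, 18343), Mul(-1, 195800)) = Add(Rational(23841, 18343), -195800) = Rational(-3591535559, 18343)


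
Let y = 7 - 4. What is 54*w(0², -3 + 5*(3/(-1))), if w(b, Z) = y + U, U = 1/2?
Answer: 189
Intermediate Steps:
y = 3
U = ½ ≈ 0.50000
w(b, Z) = 7/2 (w(b, Z) = 3 + ½ = 7/2)
54*w(0², -3 + 5*(3/(-1))) = 54*(7/2) = 189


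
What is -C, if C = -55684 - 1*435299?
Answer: 490983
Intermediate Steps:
C = -490983 (C = -55684 - 435299 = -490983)
-C = -1*(-490983) = 490983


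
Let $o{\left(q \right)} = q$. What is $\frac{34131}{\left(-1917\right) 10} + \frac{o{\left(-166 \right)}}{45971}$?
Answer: $- \frac{524072807}{293754690} \approx -1.784$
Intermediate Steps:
$\frac{34131}{\left(-1917\right) 10} + \frac{o{\left(-166 \right)}}{45971} = \frac{34131}{\left(-1917\right) 10} - \frac{166}{45971} = \frac{34131}{-19170} - \frac{166}{45971} = 34131 \left(- \frac{1}{19170}\right) - \frac{166}{45971} = - \frac{11377}{6390} - \frac{166}{45971} = - \frac{524072807}{293754690}$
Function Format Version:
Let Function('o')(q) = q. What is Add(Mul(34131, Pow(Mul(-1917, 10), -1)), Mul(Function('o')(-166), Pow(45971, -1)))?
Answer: Rational(-524072807, 293754690) ≈ -1.7840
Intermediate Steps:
Add(Mul(34131, Pow(Mul(-1917, 10), -1)), Mul(Function('o')(-166), Pow(45971, -1))) = Add(Mul(34131, Pow(Mul(-1917, 10), -1)), Mul(-166, Pow(45971, -1))) = Add(Mul(34131, Pow(-19170, -1)), Mul(-166, Rational(1, 45971))) = Add(Mul(34131, Rational(-1, 19170)), Rational(-166, 45971)) = Add(Rational(-11377, 6390), Rational(-166, 45971)) = Rational(-524072807, 293754690)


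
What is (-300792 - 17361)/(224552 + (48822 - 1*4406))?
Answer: -106051/89656 ≈ -1.1829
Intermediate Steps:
(-300792 - 17361)/(224552 + (48822 - 1*4406)) = -318153/(224552 + (48822 - 4406)) = -318153/(224552 + 44416) = -318153/268968 = -318153*1/268968 = -106051/89656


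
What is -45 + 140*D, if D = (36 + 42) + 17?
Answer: 13255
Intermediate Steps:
D = 95 (D = 78 + 17 = 95)
-45 + 140*D = -45 + 140*95 = -45 + 13300 = 13255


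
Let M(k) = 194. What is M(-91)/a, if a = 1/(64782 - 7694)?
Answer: 11075072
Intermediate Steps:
a = 1/57088 ≈ 1.7517e-5
M(-91)/a = 194/(1/57088) = 194*57088 = 11075072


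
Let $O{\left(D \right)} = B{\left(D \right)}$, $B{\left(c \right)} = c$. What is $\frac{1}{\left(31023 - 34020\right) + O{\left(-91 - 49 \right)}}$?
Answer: $- \frac{1}{3137} \approx -0.00031878$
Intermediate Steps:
$O{\left(D \right)} = D$
$\frac{1}{\left(31023 - 34020\right) + O{\left(-91 - 49 \right)}} = \frac{1}{\left(31023 - 34020\right) - 140} = \frac{1}{-2997 - 140} = \frac{1}{-3137} = - \frac{1}{3137}$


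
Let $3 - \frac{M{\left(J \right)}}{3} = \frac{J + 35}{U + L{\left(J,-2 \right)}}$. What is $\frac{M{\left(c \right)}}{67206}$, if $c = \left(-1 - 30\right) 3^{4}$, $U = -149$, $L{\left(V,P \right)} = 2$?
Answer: $- \frac{2035}{3293094} \approx -0.00061796$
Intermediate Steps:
$c = -2511$ ($c = \left(-1 - 30\right) 81 = \left(-31\right) 81 = -2511$)
$M{\left(J \right)} = \frac{68}{7} + \frac{J}{49}$ ($M{\left(J \right)} = 9 - 3 \frac{J + 35}{-149 + 2} = 9 - 3 \frac{35 + J}{-147} = 9 - 3 \left(35 + J\right) \left(- \frac{1}{147}\right) = 9 - 3 \left(- \frac{5}{21} - \frac{J}{147}\right) = 9 + \left(\frac{5}{7} + \frac{J}{49}\right) = \frac{68}{7} + \frac{J}{49}$)
$\frac{M{\left(c \right)}}{67206} = \frac{\frac{68}{7} + \frac{1}{49} \left(-2511\right)}{67206} = \left(\frac{68}{7} - \frac{2511}{49}\right) \frac{1}{67206} = \left(- \frac{2035}{49}\right) \frac{1}{67206} = - \frac{2035}{3293094}$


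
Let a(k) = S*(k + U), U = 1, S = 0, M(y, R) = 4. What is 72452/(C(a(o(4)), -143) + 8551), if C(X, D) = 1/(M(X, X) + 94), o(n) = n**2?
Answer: 7100296/837999 ≈ 8.4729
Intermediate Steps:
a(k) = 0 (a(k) = 0*(k + 1) = 0*(1 + k) = 0)
C(X, D) = 1/98 (C(X, D) = 1/(4 + 94) = 1/98)
72452/(C(a(o(4)), -143) + 8551) = 72452/(1/98 + 8551) = 72452/(837999/98) = 72452*(98/837999) = 7100296/837999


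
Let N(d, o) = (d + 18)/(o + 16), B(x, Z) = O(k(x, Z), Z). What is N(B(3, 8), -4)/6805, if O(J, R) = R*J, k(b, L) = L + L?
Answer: 73/40830 ≈ 0.0017879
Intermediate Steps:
k(b, L) = 2*L
O(J, R) = J*R
B(x, Z) = 2*Z**2 (B(x, Z) = (2*Z)*Z = 2*Z**2)
N(d, o) = (18 + d)/(16 + o)
N(B(3, 8), -4)/6805 = ((18 + 2*8**2)/(16 - 4))/6805 = ((18 + 2*64)/12)*(1/6805) = ((18 + 128)/12)*(1/6805) = ((1/12)*146)*(1/6805) = (73/6)*(1/6805) = 73/40830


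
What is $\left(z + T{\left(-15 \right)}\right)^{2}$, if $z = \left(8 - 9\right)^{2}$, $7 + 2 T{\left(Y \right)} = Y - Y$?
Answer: $\frac{25}{4} \approx 6.25$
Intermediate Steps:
$T{\left(Y \right)} = - \frac{7}{2}$ ($T{\left(Y \right)} = - \frac{7}{2} + \frac{Y - Y}{2} = - \frac{7}{2} + \frac{1}{2} \cdot 0 = - \frac{7}{2} + 0 = - \frac{7}{2}$)
$z = 1$ ($z = \left(-1\right)^{2} = 1$)
$\left(z + T{\left(-15 \right)}\right)^{2} = \left(1 - \frac{7}{2}\right)^{2} = \left(- \frac{5}{2}\right)^{2} = \frac{25}{4}$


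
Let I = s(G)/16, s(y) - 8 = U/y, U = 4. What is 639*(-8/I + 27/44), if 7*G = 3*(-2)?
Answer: -5312007/220 ≈ -24146.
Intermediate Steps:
G = -6/7 (G = (3*(-2))/7 = (⅐)*(-6) = -6/7 ≈ -0.85714)
s(y) = 8 + 4/y
I = 5/24 (I = (8 + 4/(-6/7))/16 = (8 + 4*(-7/6))*(1/16) = (8 - 14/3)*(1/16) = (10/3)*(1/16) = 5/24 ≈ 0.20833)
639*(-8/I + 27/44) = 639*(-8/5/24 + 27/44) = 639*(-8*24/5 + 27*(1/44)) = 639*(-192/5 + 27/44) = 639*(-8313/220) = -5312007/220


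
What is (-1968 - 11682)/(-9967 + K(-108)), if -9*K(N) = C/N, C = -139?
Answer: 1895400/1384009 ≈ 1.3695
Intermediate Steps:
K(N) = 139/(9*N) (K(N) = -(-139)/(9*N) = 139/(9*N))
(-1968 - 11682)/(-9967 + K(-108)) = (-1968 - 11682)/(-9967 + (139/9)/(-108)) = -13650/(-9967 + (139/9)*(-1/108)) = -13650/(-9967 - 139/972) = -13650/(-9688063/972) = -13650*(-972/9688063) = 1895400/1384009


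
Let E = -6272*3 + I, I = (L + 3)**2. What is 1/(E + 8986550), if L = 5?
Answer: 1/8967798 ≈ 1.1151e-7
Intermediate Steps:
I = 64 (I = (5 + 3)**2 = 8**2 = 64)
E = -18752 (E = -6272*3 + 64 = -128*147 + 64 = -18816 + 64 = -18752)
1/(E + 8986550) = 1/(-18752 + 8986550) = 1/8967798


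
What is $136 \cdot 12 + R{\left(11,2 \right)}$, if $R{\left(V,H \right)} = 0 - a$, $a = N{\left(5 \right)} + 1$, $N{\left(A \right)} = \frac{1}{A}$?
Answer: $\frac{8154}{5} \approx 1630.8$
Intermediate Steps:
$a = \frac{6}{5}$ ($a = \frac{1}{5} + 1 = \frac{6}{5} \approx 1.2$)
$R{\left(V,H \right)} = - \frac{6}{5}$ ($R{\left(V,H \right)} = 0 - \frac{6}{5} = - \frac{6}{5}$)
$136 \cdot 12 + R{\left(11,2 \right)} = 136 \cdot 12 - \frac{6}{5} = 1632 - \frac{6}{5} = \frac{8154}{5}$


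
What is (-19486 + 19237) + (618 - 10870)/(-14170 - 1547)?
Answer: -3903281/15717 ≈ -248.35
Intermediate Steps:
(-19486 + 19237) + (618 - 10870)/(-14170 - 1547) = -249 - 10252/(-15717) = -249 - 10252*(-1/15717) = -249 + 10252/15717 = -3903281/15717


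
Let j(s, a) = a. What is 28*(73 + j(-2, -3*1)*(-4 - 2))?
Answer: 2548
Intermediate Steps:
28*(73 + j(-2, -3*1)*(-4 - 2)) = 28*(73 + (-3*1)*(-4 - 2)) = 28*(73 - 3*(-6)) = 28*(73 + 18) = 28*91 = 2548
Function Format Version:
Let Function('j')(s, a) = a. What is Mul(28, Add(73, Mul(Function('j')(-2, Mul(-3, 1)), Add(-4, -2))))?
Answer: 2548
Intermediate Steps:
Mul(28, Add(73, Mul(Function('j')(-2, Mul(-3, 1)), Add(-4, -2)))) = Mul(28, Add(73, Mul(Mul(-3, 1), Add(-4, -2)))) = Mul(28, Add(73, Mul(-3, -6))) = Mul(28, Add(73, 18)) = Mul(28, 91) = 2548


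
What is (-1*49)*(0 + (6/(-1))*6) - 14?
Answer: 1750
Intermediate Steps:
(-1*49)*(0 + (6/(-1))*6) - 14 = -49*(0 + (6*(-1))*6) - 14 = -49*(0 - 6*6) - 14 = -49*(0 - 36) - 14 = -49*(-36) - 14 = 1764 - 14 = 1750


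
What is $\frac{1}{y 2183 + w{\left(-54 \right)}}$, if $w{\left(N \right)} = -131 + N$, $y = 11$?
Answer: $\frac{1}{23828} \approx 4.1967 \cdot 10^{-5}$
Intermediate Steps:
$\frac{1}{y 2183 + w{\left(-54 \right)}} = \frac{1}{11 \cdot 2183 - 185} = \frac{1}{24013 - 185} = \frac{1}{23828}$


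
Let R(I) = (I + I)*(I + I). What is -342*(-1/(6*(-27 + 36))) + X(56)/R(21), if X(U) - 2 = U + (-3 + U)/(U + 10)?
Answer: 741233/116424 ≈ 6.3667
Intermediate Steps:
X(U) = 2 + U + (-3 + U)/(10 + U) (X(U) = 2 + (U + (-3 + U)/(U + 10)) = 2 + (U + (-3 + U)/(10 + U)) = 2 + U + (-3 + U)/(10 + U))
R(I) = 4*I² (R(I) = (2*I)*(2*I) = 4*I²)
-342*(-1/(6*(-27 + 36))) + X(56)/R(21) = -342*(-1/(6*(-27 + 36))) + ((17 + 56² + 13*56)/(10 + 56))/((4*21²)) = -342/((-6*9)) + ((17 + 3136 + 728)/66)/((4*441)) = -342/(-54) + ((1/66)*3881)/1764 = -342*(-1/54) + (3881/66)*(1/1764) = 19/3 + 3881/116424 = 741233/116424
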